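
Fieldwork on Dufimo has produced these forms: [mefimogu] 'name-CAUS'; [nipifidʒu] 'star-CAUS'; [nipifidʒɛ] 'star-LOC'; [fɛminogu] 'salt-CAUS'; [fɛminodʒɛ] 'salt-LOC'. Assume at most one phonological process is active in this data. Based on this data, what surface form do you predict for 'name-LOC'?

[mefimodʒɛ]

'salt' shows [g] ~ [dʒ] at the end of the stem ([fɛminogu] vs [fɛminodʒɛ]).
Compare 'star', with invariant [dʒ] in [nipifidʒu] and [nipifidʒɛ]: an analysis with underlying /dʒ/ and a rule producing [g] before the CAUS suffix would wrongly predict alternation here too.
Therefore /g/ is basic and [dʒ] is derived by palatalization before a front vowel (/g/ becomes palato-alveolar [dʒ] before a front vowel).
The one attested form of 'name', [mefimogu], shows underlying /mefimog/. Applying the same rule before a front vowel gives [mefimodʒɛ].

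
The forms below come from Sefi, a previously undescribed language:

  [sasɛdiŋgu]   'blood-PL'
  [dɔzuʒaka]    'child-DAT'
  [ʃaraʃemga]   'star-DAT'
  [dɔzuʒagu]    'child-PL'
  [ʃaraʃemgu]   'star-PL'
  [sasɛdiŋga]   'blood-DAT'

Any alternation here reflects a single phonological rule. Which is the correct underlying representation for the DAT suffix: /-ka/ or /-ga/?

The DAT suffix surfaces as [-ga] and [-ka], depending on the final segment of the stem.
By contrast the PL suffix keeps its initial [g] throughout — that segment must be underlying.
The DAT suffix is therefore /-ka/ underlyingly, with post-nasal voicing: voiceless stops become voiced after a nasal.

/-ka/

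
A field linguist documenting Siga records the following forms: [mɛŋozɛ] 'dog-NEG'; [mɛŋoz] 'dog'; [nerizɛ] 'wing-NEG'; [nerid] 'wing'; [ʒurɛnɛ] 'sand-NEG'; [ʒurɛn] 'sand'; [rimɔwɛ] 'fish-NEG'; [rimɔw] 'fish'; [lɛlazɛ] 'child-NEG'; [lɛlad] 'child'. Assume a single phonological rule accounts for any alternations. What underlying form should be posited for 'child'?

/lɛlad/

The stem for 'child' ends in [z] in [lɛlazɛ] but [d] in [lɛlad].
The stem 'dog' ([mɛŋozɛ], [mɛŋoz]) shows [z] unchanged in both environments, so [z] cannot be basic with [d] derived in isolation.
Therefore /d/ is basic and [z] is derived by intervocalic spirantization (voiced stops become fricatives between vowels).
Hence 'child' is /lɛlad/ underlyingly.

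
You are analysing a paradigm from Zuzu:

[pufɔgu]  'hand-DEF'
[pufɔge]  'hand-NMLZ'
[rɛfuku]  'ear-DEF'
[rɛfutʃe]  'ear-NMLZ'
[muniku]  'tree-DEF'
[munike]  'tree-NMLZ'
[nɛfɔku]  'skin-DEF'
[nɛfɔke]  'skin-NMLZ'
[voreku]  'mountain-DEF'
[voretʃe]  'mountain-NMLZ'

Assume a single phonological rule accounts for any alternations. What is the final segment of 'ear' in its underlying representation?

In [rɛfuku] and [rɛfutʃe] the final segment of 'ear' alternates: [k] ~ [tʃ].
But 'tree' keeps [k] in both environments ([muniku], [munike]), so there is no rule changing /k/ to [tʃ] before the NMLZ suffix.
The alternation reflects depalatalization: palato-alveolar /tʃ/ becomes [k] when no front vowel follows. /tʃ/ is underlying.

/tʃ/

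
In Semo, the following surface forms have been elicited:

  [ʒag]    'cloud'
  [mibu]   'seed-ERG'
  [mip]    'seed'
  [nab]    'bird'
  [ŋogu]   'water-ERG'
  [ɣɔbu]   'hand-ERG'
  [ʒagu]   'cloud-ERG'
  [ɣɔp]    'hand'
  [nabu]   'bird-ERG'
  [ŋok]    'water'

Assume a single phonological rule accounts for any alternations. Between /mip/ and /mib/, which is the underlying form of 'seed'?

In [mip] and [mibu] the final segment of 'seed' alternates: [p] ~ [b].
Compare 'bird', with invariant [b] in [nab] and [nabu]: an analysis with underlying /b/ and a rule producing [p] in isolation would wrongly predict alternation here too.
Therefore /p/ is basic and [b] is derived by intervocalic voicing (voiceless stops become voiced between vowels).

/mip/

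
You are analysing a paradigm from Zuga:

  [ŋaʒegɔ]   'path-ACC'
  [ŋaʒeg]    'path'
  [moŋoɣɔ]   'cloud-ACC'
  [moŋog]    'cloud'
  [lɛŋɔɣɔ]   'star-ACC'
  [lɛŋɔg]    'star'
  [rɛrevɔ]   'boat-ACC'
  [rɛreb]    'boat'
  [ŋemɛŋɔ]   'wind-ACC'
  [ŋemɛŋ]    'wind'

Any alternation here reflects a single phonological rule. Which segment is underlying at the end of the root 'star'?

'star' shows [ɣ] ~ [g] at the end of the stem ([lɛŋɔɣɔ] vs [lɛŋɔg]).
But 'path' keeps [g] in both environments ([ŋaʒegɔ], [ŋaʒeg]), so there is no rule changing /g/ to [ɣ] before the ACC suffix.
Therefore /ɣ/ is basic and [g] is derived by word-final hardening (voiced fricatives become stops word-finally).

/ɣ/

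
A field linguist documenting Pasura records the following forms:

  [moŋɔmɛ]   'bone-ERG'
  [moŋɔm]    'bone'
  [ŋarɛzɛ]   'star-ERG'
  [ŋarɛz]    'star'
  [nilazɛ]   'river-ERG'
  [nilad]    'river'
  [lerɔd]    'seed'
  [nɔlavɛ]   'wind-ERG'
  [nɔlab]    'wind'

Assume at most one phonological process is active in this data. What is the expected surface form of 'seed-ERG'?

The root 'river' surfaces as [nilazɛ] and [nilad], with a stem-final [z] ~ [d] alternation.
If /z/ were underlying and a rule turned it into [d] in isolation, 'star' would also alternate; but it has [z] in both [ŋarɛzɛ] and [ŋarɛz].
So /d/ is underlying, and a rule of intervocalic spirantization — voiced stops become fricatives between vowels — gives [z].
From [lerɔd] the stem 'seed' is /lerɔd/; between vowels this yields [lerɔzɛ].

[lerɔzɛ]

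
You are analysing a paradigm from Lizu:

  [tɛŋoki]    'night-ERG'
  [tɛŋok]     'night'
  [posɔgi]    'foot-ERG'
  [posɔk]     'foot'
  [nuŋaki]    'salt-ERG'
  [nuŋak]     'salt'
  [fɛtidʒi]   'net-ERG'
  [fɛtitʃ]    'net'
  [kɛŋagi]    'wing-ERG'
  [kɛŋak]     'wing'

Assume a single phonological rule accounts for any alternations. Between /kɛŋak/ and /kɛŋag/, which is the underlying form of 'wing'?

/kɛŋag/

'wing' shows [g] ~ [k] at the end of the stem ([kɛŋagi] vs [kɛŋak]).
But 'night' keeps [k] in both environments ([tɛŋoki], [tɛŋok]), so there is no rule changing /k/ to [g] before the ERG suffix.
The underlying segment must be /g/; voiced obstruents become voiceless word-finally, yielding [k] there.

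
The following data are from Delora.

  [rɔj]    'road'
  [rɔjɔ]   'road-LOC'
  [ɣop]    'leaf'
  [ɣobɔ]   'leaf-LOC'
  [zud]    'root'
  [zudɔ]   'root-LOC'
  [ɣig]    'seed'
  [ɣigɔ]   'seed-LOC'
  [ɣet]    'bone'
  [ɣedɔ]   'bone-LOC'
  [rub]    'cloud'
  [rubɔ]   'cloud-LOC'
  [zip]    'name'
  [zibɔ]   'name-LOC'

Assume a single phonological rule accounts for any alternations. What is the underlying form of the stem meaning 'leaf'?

'leaf' shows [p] ~ [b] at the end of the stem ([ɣop] vs [ɣobɔ]).
If /b/ were underlying and a rule turned it into [p] in isolation, 'cloud' would also alternate; but it has [b] in both [rub] and [rubɔ].
So /p/ is underlying, and a rule of intervocalic voicing — voiceless stops become voiced between vowels — gives [b].

/ɣop/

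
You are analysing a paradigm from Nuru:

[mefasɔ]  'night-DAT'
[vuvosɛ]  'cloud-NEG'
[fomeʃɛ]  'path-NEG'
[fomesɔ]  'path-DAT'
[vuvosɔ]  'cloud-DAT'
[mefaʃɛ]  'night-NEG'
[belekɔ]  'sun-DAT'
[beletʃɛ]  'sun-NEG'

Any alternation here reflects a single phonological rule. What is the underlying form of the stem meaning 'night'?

/mefaʃ/

The stem for 'night' ends in [s] in [mefasɔ] but [ʃ] in [mefaʃɛ].
But 'cloud' keeps [s] in both environments ([vuvosɔ], [vuvosɛ]), so there is no rule changing /s/ to [ʃ] before the NEG suffix.
So /ʃ/ is underlying, and a rule of depalatalization — palato-alveolar /tʃ/ and /ʃ/ become [k] and [s] when no front vowel follows — gives [s].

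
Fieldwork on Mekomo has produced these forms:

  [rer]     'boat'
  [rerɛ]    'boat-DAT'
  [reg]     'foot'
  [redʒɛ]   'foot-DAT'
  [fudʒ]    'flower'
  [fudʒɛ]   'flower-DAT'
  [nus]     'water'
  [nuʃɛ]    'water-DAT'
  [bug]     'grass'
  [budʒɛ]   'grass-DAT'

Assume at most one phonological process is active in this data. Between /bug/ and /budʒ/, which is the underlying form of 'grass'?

/bug/

'grass' shows [g] ~ [dʒ] at the end of the stem ([bug] vs [budʒɛ]).
Compare 'flower', with invariant [dʒ] in [fudʒ] and [fudʒɛ]: an analysis with underlying /dʒ/ and a rule producing [g] in isolation would wrongly predict alternation here too.
So /g/ is underlying, and a rule of palatalization before a front vowel — /g/ and /s/ become palato-alveolar [dʒ] and [ʃ] before a front vowel — gives [dʒ].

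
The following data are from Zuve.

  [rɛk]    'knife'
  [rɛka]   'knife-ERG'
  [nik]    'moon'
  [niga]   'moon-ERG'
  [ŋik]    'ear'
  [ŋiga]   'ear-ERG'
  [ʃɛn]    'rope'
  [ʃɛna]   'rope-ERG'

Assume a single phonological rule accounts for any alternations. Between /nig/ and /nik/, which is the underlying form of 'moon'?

In [nik] and [niga] the final segment of 'moon' alternates: [k] ~ [g].
If /k/ were underlying and a rule turned it into [g] before the ERG suffix, 'knife' would also alternate; but it has [k] in both [rɛk] and [rɛka].
So /g/ is underlying, and a rule of word-final obstruent devoicing — voiced obstruents become voiceless word-finally — gives [k].

/nig/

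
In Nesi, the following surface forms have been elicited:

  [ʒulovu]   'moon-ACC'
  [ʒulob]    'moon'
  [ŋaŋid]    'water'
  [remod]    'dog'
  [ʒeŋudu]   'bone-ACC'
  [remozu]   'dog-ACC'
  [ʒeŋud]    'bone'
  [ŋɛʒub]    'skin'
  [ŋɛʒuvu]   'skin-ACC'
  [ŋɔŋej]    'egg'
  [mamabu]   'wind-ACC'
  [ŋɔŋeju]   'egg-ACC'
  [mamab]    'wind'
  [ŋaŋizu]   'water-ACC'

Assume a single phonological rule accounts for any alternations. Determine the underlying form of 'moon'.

In [ʒulob] and [ʒulovu] the final segment of 'moon' alternates: [b] ~ [v].
But 'wind' keeps [b] in both environments ([mamab], [mamabu]), so there is no rule changing /b/ to [v] before the ACC suffix.
Therefore /v/ is basic and [b] is derived by word-final hardening (voiced fricatives become stops word-finally).

/ʒulov/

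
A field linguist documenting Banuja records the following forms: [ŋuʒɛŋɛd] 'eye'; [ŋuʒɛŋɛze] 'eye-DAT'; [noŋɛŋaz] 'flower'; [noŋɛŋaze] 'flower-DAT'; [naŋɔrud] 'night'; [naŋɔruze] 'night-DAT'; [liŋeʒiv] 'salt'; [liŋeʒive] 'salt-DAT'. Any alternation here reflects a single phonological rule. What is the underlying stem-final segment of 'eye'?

The stem for 'eye' ends in [d] in [ŋuʒɛŋɛd] but [z] in [ŋuʒɛŋɛze].
Compare 'flower', with invariant [z] in [noŋɛŋaz] and [noŋɛŋaze]: an analysis with underlying /z/ and a rule producing [d] in isolation would wrongly predict alternation here too.
So /d/ is underlying, and a rule of intervocalic spirantization — voiced stops become fricatives between vowels — gives [z].

/d/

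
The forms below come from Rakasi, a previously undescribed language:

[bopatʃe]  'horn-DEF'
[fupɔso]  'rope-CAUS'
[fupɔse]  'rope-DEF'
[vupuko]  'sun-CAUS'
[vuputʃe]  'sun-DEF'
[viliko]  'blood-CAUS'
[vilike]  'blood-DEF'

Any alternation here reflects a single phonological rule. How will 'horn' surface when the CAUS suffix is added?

'sun' shows [k] ~ [tʃ] at the end of the stem ([vupuko] vs [vuputʃe]).
Compare 'blood', with invariant [k] in [viliko] and [vilike]: an analysis with underlying /k/ and a rule producing [tʃ] before the DEF suffix would wrongly predict alternation here too.
Therefore /tʃ/ is basic and [k] is derived by depalatalization (palato-alveolar /tʃ/ becomes [k] when no front vowel follows).
From [bopatʃe] the stem 'horn' is /bopatʃ/; when no front vowel follows this yields [bopako].

[bopako]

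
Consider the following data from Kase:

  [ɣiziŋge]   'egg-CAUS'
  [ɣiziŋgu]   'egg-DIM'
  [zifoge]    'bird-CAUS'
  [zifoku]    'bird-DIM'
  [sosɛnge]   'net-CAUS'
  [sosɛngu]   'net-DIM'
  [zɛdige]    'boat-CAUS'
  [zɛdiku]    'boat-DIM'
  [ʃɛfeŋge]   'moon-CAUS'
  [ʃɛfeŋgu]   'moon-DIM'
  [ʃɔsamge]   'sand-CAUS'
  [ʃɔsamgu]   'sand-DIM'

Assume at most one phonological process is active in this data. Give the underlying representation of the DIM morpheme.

/-ku/

The DIM morpheme has two allomorphs, [-gu] and [-ku].
The CAUS suffix, which begins with [g], is invariant after every stem; so [g] is not altered by any rule here.
So the underlying form is /-ku/, and voiceless stops become voiced after a nasal.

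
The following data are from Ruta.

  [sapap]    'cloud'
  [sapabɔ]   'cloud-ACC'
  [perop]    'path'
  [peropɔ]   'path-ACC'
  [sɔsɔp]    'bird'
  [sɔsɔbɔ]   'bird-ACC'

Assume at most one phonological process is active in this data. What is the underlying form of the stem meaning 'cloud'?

In [sapap] and [sapabɔ] the final segment of 'cloud' alternates: [p] ~ [b].
But 'path' keeps [p] in both environments ([perop], [peropɔ]), so there is no rule changing /p/ to [b] before the ACC suffix.
Therefore /b/ is basic and [p] is derived by word-final obstruent devoicing (voiced obstruents become voiceless word-finally).

/sapab/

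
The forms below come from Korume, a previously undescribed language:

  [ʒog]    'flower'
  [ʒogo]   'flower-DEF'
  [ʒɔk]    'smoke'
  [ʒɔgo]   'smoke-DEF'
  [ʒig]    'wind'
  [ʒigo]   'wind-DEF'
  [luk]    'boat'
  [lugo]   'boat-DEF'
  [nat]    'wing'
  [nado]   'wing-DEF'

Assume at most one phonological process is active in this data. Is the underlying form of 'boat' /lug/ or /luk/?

In [luk] and [lugo] the final segment of 'boat' alternates: [k] ~ [g].
Compare 'wind', with invariant [g] in [ʒig] and [ʒigo]: an analysis with underlying /g/ and a rule producing [k] in isolation would wrongly predict alternation here too.
Therefore /k/ is basic and [g] is derived by intervocalic voicing (voiceless stops become voiced between vowels).

/luk/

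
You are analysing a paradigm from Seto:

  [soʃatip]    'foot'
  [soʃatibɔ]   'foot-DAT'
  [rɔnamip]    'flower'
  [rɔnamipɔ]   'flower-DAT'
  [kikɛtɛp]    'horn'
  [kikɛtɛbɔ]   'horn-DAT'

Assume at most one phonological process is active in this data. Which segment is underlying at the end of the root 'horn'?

The root 'horn' surfaces as [kikɛtɛp] and [kikɛtɛbɔ], with a stem-final [p] ~ [b] alternation.
Compare 'flower', with invariant [p] in [rɔnamip] and [rɔnamipɔ]: an analysis with underlying /p/ and a rule producing [b] before the DAT suffix would wrongly predict alternation here too.
Therefore /b/ is basic and [p] is derived by word-final obstruent devoicing (voiced obstruents become voiceless word-finally).

/b/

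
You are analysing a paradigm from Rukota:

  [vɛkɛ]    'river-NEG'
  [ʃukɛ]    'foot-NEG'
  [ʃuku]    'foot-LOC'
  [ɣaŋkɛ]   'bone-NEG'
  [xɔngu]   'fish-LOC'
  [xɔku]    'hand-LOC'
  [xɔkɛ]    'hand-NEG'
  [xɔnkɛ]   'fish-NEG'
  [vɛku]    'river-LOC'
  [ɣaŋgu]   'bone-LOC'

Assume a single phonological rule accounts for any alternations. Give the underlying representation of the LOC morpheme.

The LOC suffix surfaces as [-gu] and [-ku], depending on the final segment of the stem.
The NEG suffix, which begins with [k], is invariant after every stem; so [k] is not altered by any rule here.
The LOC suffix is therefore /-gu/ underlyingly, with post-vocalic devoicing: voiced stops become voiceless after a vowel.

/-gu/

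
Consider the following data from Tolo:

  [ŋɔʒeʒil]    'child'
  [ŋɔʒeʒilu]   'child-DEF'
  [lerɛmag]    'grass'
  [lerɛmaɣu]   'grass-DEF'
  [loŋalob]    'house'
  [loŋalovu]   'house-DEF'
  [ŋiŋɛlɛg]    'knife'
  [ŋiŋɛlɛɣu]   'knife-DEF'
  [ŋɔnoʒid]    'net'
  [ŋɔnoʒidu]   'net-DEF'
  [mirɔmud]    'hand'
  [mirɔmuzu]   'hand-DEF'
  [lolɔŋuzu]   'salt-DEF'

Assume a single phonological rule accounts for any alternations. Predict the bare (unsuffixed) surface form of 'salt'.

[lolɔŋud]

In [mirɔmud] and [mirɔmuzu] the final segment of 'hand' alternates: [d] ~ [z].
But 'net' keeps [d] in both environments ([ŋɔnoʒid], [ŋɔnoʒidu]), so there is no rule changing /d/ to [z] before the DEF suffix.
So /z/ is underlying, and a rule of word-final hardening — voiced fricatives become stops word-finally — gives [d].
The one attested form of 'salt', [lolɔŋuzu], shows underlying /lolɔŋuz/. Applying the same rule word-finally gives [lolɔŋud].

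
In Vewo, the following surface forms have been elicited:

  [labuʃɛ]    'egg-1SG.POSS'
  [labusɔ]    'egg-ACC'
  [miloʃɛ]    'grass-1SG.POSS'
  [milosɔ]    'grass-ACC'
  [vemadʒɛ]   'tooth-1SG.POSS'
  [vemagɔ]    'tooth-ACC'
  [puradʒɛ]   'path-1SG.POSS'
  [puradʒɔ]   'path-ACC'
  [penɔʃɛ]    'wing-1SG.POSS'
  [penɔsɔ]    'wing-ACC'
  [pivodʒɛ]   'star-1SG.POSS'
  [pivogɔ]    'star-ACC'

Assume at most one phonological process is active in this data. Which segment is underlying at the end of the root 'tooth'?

The root 'tooth' surfaces as [vemadʒɛ] and [vemagɔ], with a stem-final [dʒ] ~ [g] alternation.
Compare 'path', with invariant [dʒ] in [puradʒɛ] and [puradʒɔ]: an analysis with underlying /dʒ/ and a rule producing [g] before the ACC suffix would wrongly predict alternation here too.
The underlying segment must be /g/; /g/ and /s/ become palato-alveolar [dʒ] and [ʃ] before a front vowel, yielding [dʒ] there.

/g/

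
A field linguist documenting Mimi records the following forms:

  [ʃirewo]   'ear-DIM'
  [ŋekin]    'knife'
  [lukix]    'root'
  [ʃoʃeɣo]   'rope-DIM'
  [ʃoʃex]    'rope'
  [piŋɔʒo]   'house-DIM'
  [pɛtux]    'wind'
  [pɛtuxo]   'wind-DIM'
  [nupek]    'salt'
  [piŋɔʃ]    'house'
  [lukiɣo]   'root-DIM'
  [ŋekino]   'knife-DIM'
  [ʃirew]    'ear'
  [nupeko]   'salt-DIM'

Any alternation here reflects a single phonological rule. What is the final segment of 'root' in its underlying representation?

The root 'root' surfaces as [lukiɣo] and [lukix], with a stem-final [ɣ] ~ [x] alternation.
If /x/ were underlying and a rule turned it into [ɣ] before the DIM suffix, 'wind' would also alternate; but it has [x] in both [pɛtuxo] and [pɛtux].
So /ɣ/ is underlying, and a rule of word-final obstruent devoicing — voiced obstruents become voiceless word-finally — gives [x].

/ɣ/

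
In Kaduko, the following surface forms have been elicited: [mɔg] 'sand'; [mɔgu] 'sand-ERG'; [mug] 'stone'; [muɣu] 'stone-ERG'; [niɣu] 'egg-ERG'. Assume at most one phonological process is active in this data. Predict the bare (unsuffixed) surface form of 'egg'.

The root 'stone' surfaces as [mug] and [muɣu], with a stem-final [g] ~ [ɣ] alternation.
But 'sand' keeps [g] in both environments ([mɔg], [mɔgu]), so there is no rule changing /g/ to [ɣ] before the ERG suffix.
The underlying segment must be /ɣ/; voiced fricatives become stops word-finally, yielding [g] there.
The one attested form of 'egg', [niɣu], shows underlying /niɣ/. Applying the same rule word-finally gives [nig].

[nig]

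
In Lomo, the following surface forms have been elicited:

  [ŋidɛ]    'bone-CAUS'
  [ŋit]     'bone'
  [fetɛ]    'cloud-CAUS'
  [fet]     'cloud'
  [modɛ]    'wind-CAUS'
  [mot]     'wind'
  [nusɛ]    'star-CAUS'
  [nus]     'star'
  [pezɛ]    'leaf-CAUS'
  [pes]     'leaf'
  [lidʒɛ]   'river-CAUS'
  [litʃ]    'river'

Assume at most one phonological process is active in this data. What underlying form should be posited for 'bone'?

/ŋid/

In [ŋidɛ] and [ŋit] the final segment of 'bone' alternates: [d] ~ [t].
The stem 'cloud' ([fetɛ], [fet]) shows [t] unchanged in both environments, so [t] cannot be basic with [d] derived before the CAUS suffix.
So /d/ is underlying, and a rule of word-final obstruent devoicing — voiced obstruents become voiceless word-finally — gives [t].
So 'bone' = /ŋid/.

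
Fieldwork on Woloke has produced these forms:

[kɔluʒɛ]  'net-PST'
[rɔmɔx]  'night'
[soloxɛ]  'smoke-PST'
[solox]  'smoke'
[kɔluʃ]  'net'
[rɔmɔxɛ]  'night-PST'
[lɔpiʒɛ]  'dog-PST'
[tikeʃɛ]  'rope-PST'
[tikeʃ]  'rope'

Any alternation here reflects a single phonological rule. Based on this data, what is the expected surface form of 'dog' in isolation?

The stem for 'net' ends in [ʒ] in [kɔluʒɛ] but [ʃ] in [kɔluʃ].
But 'rope' keeps [ʃ] in both environments ([tikeʃɛ], [tikeʃ]), so there is no rule changing /ʃ/ to [ʒ] before the PST suffix.
So /ʒ/ is underlying, and a rule of word-final obstruent devoicing — voiced obstruents become voiceless word-finally — gives [ʃ].
From [lɔpiʒɛ] the stem 'dog' is /lɔpiʒ/; word-finally this yields [lɔpiʃ].

[lɔpiʃ]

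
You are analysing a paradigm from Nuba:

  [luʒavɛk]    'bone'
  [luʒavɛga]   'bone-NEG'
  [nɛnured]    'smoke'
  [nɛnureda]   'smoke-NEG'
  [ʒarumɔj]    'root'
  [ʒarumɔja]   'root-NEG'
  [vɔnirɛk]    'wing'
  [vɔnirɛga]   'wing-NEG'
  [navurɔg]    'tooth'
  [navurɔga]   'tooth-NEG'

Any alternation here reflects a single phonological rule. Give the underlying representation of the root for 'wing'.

/vɔnirɛk/

The root 'wing' surfaces as [vɔnirɛk] and [vɔnirɛga], with a stem-final [k] ~ [g] alternation.
If /g/ were underlying and a rule turned it into [k] in isolation, 'tooth' would also alternate; but it has [g] in both [navurɔg] and [navurɔga].
The underlying segment must be /k/; voiceless stops become voiced between vowels, yielding [g] there.
So 'wing' = /vɔnirɛk/.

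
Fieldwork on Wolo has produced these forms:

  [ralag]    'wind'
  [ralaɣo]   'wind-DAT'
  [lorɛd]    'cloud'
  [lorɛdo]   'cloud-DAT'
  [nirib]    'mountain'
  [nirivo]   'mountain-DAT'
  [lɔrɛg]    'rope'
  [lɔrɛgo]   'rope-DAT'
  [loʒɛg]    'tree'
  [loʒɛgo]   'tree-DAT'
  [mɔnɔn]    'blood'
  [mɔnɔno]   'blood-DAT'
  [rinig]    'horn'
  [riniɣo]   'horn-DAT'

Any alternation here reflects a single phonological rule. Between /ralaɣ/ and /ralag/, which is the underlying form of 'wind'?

'wind' shows [g] ~ [ɣ] at the end of the stem ([ralag] vs [ralaɣo]).
The stem 'rope' ([lɔrɛg], [lɔrɛgo]) shows [g] unchanged in both environments, so [g] cannot be basic with [ɣ] derived before the DAT suffix.
The alternation reflects word-final hardening: voiced fricatives become stops word-finally. /ɣ/ is underlying.

/ralaɣ/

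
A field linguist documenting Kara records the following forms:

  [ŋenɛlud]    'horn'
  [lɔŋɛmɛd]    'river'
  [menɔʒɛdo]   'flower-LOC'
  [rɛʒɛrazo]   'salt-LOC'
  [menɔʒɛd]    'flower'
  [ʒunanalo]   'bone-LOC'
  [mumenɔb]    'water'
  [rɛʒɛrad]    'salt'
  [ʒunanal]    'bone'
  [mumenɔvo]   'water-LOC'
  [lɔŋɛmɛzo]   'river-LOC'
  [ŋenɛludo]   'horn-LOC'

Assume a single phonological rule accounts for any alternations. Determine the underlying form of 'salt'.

The root 'salt' surfaces as [rɛʒɛrad] and [rɛʒɛrazo], with a stem-final [d] ~ [z] alternation.
But 'horn' keeps [d] in both environments ([ŋenɛlud], [ŋenɛludo]), so there is no rule changing /d/ to [z] before the LOC suffix.
The alternation reflects word-final hardening: voiced fricatives become stops word-finally. /z/ is underlying.
The underlying form of 'salt' is therefore /rɛʒɛraz/.

/rɛʒɛraz/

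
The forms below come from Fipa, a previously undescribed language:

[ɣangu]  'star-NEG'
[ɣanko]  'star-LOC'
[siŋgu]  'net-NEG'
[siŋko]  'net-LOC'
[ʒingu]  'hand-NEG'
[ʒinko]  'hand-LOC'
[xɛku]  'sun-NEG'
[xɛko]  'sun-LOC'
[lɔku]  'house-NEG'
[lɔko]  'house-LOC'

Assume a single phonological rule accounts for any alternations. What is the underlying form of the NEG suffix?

The NEG suffix surfaces as [-gu] and [-ku], depending on the final segment of the stem.
By contrast the LOC suffix keeps its initial [k] throughout — that segment must be underlying.
The NEG suffix is therefore /-gu/ underlyingly, with post-vocalic devoicing: voiced stops become voiceless after a vowel.

/-gu/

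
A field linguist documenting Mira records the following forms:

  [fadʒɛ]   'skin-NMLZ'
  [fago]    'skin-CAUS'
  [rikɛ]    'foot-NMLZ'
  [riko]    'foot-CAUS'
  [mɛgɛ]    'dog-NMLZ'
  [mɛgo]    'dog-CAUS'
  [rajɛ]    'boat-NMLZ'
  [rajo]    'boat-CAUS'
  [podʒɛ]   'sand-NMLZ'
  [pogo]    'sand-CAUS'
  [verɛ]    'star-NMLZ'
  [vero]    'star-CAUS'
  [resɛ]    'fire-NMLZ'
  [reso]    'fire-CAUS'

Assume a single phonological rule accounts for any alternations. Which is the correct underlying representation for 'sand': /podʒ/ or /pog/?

/podʒ/

'sand' shows [dʒ] ~ [g] at the end of the stem ([podʒɛ] vs [pogo]).
If /g/ were underlying and a rule turned it into [dʒ] before the NMLZ suffix, 'dog' would also alternate; but it has [g] in both [mɛgɛ] and [mɛgo].
Therefore /dʒ/ is basic and [g] is derived by depalatalization (palato-alveolar /dʒ/ becomes [g] when no front vowel follows).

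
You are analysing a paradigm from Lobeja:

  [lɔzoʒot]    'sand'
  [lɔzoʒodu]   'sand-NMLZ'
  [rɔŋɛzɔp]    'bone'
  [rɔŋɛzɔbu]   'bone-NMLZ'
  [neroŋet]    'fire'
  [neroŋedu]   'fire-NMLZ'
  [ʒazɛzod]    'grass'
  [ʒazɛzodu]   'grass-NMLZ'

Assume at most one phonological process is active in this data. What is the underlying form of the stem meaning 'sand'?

The root 'sand' surfaces as [lɔzoʒot] and [lɔzoʒodu], with a stem-final [t] ~ [d] alternation.
The stem 'grass' ([ʒazɛzod], [ʒazɛzodu]) shows [d] unchanged in both environments, so [d] cannot be basic with [t] derived in isolation.
The alternation reflects intervocalic voicing: voiceless stops become voiced between vowels. /t/ is underlying.

/lɔzoʒot/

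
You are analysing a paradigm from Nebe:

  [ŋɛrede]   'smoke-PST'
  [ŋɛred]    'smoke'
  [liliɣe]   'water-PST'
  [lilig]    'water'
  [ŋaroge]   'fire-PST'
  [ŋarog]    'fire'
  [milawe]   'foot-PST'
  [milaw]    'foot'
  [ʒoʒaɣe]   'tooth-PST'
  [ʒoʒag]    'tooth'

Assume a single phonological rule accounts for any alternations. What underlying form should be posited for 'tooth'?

/ʒoʒaɣ/

'tooth' shows [ɣ] ~ [g] at the end of the stem ([ʒoʒaɣe] vs [ʒoʒag]).
But 'fire' keeps [g] in both environments ([ŋaroge], [ŋarog]), so there is no rule changing /g/ to [ɣ] before the PST suffix.
The alternation reflects word-final hardening: voiced fricatives become stops word-finally. /ɣ/ is underlying.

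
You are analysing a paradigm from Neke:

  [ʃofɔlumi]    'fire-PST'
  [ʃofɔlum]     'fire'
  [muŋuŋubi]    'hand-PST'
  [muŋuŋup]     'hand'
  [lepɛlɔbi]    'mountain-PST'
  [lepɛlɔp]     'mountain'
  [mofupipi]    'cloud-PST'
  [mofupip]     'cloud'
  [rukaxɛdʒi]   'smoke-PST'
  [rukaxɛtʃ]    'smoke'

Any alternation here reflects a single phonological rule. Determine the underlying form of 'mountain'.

/lepɛlɔb/

The root 'mountain' surfaces as [lepɛlɔbi] and [lepɛlɔp], with a stem-final [b] ~ [p] alternation.
If /p/ were underlying and a rule turned it into [b] before the PST suffix, 'cloud' would also alternate; but it has [p] in both [mofupipi] and [mofupip].
Therefore /b/ is basic and [p] is derived by word-final obstruent devoicing (voiced obstruents become voiceless word-finally).
The underlying form of 'mountain' is therefore /lepɛlɔb/.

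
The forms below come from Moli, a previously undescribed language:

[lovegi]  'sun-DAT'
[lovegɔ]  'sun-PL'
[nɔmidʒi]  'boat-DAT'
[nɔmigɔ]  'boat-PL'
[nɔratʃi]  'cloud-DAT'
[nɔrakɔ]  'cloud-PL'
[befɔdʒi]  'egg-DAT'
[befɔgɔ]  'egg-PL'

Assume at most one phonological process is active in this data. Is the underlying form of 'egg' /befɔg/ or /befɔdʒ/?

/befɔdʒ/

The stem for 'egg' ends in [dʒ] in [befɔdʒi] but [g] in [befɔgɔ].
The stem 'sun' ([lovegi], [lovegɔ]) shows [g] unchanged in both environments, so [g] cannot be basic with [dʒ] derived before the DAT suffix.
The underlying segment must be /dʒ/; palato-alveolar /tʃ/ and /dʒ/ become [k] and [g] when no front vowel follows, yielding [g] there.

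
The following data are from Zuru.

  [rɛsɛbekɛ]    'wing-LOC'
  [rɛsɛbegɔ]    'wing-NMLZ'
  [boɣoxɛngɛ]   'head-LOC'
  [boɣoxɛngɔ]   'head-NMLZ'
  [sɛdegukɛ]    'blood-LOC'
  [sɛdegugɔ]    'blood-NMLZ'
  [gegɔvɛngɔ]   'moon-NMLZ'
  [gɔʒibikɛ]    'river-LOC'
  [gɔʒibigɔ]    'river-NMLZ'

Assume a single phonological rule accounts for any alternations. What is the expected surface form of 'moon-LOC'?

[gegɔvɛngɛ]

The LOC suffix surfaces as [-gɛ] and [-kɛ], depending on the final segment of the stem.
By contrast the NMLZ suffix keeps its initial [g] throughout — that segment must be underlying.
The LOC suffix is therefore /-kɛ/ underlyingly, with post-nasal voicing: voiceless stops become voiced after a nasal.
After 'moon', which ends in a nasal, the suffix surfaces as [-gɛ], giving [gegɔvɛngɛ].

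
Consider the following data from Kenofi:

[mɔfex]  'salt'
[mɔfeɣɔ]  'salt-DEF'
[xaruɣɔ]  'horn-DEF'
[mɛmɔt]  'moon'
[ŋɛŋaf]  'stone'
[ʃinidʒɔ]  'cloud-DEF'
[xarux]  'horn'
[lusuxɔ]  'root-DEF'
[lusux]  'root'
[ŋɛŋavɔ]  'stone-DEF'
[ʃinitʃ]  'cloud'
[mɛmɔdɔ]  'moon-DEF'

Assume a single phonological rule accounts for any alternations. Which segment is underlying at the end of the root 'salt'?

In [mɔfex] and [mɔfeɣɔ] the final segment of 'salt' alternates: [x] ~ [ɣ].
But 'root' keeps [x] in both environments ([lusux], [lusuxɔ]), so there is no rule changing /x/ to [ɣ] before the DEF suffix.
The alternation reflects word-final obstruent devoicing: voiced obstruents become voiceless word-finally. /ɣ/ is underlying.

/ɣ/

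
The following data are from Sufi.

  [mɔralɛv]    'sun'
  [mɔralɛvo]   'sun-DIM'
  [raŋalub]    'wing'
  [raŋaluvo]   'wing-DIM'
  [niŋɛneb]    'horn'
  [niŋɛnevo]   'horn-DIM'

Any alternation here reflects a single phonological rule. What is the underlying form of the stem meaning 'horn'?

/niŋɛneb/

The root 'horn' surfaces as [niŋɛneb] and [niŋɛnevo], with a stem-final [b] ~ [v] alternation.
But 'sun' keeps [v] in both environments ([mɔralɛv], [mɔralɛvo]), so there is no rule changing /v/ to [b] in isolation.
The alternation reflects intervocalic spirantization: voiced stops become fricatives between vowels. /b/ is underlying.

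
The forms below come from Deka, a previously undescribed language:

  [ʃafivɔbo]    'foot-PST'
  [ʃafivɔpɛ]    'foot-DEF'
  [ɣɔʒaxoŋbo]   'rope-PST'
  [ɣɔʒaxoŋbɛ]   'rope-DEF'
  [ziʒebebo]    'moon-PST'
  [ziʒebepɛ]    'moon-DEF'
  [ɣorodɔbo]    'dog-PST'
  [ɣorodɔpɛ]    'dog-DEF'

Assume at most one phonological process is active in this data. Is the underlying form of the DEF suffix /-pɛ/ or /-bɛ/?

The DEF morpheme has two allomorphs, [-bɛ] and [-pɛ].
By contrast the PST suffix keeps its initial [b] throughout — that segment must be underlying.
The DEF suffix is therefore /-pɛ/ underlyingly, with post-nasal voicing: voiceless stops become voiced after a nasal.

/-pɛ/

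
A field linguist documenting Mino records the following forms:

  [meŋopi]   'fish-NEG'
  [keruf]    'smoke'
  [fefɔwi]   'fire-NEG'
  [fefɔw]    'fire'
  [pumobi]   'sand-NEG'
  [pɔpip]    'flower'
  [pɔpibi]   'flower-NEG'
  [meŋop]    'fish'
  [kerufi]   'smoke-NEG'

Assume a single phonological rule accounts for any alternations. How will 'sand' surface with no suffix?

[pumop]

In [pɔpip] and [pɔpibi] the final segment of 'flower' alternates: [p] ~ [b].
But 'fish' keeps [p] in both environments ([meŋop], [meŋopi]), so there is no rule changing /p/ to [b] before the NEG suffix.
So /b/ is underlying, and a rule of word-final obstruent devoicing — voiced obstruents become voiceless word-finally — gives [p].
The one attested form of 'sand', [pumobi], shows underlying /pumob/. Applying the same rule word-finally gives [pumop].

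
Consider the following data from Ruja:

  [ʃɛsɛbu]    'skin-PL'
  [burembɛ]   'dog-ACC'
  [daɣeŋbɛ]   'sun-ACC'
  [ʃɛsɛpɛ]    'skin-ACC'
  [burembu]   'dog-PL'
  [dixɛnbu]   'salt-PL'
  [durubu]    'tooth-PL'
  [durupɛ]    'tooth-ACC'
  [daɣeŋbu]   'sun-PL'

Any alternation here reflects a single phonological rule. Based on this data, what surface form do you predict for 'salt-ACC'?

[dixɛnbɛ]

The ACC morpheme has two allomorphs, [-bɛ] and [-pɛ].
By contrast the PL suffix keeps its initial [b] throughout — that segment must be underlying.
So the underlying form is /-pɛ/, and voiceless stops become voiced after a nasal.
After 'salt', which ends in a nasal, the suffix surfaces as [-bɛ], giving [dixɛnbɛ].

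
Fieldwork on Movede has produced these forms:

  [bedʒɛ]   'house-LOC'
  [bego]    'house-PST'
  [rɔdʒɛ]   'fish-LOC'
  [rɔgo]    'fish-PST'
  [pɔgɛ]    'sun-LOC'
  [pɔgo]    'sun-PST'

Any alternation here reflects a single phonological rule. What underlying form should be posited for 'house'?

The root 'house' surfaces as [bedʒɛ] and [bego], with a stem-final [dʒ] ~ [g] alternation.
But 'sun' keeps [g] in both environments ([pɔgɛ], [pɔgo]), so there is no rule changing /g/ to [dʒ] before the LOC suffix.
The underlying segment must be /dʒ/; palato-alveolar /dʒ/ becomes [g] when no front vowel follows, yielding [g] there.

/bedʒ/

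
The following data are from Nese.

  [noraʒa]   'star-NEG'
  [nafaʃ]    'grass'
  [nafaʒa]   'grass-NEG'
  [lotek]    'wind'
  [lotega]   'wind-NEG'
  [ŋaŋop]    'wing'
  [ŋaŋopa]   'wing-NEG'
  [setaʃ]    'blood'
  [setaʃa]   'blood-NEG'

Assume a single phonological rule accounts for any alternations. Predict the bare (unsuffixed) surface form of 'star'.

The root 'grass' surfaces as [nafaʃ] and [nafaʒa], with a stem-final [ʃ] ~ [ʒ] alternation.
But 'blood' keeps [ʃ] in both environments ([setaʃ], [setaʃa]), so there is no rule changing /ʃ/ to [ʒ] before the NEG suffix.
So /ʒ/ is underlying, and a rule of word-final obstruent devoicing — voiced obstruents become voiceless word-finally — gives [ʃ].
The one attested form of 'star', [noraʒa], shows underlying /noraʒ/. Applying the same rule word-finally gives [noraʃ].

[noraʃ]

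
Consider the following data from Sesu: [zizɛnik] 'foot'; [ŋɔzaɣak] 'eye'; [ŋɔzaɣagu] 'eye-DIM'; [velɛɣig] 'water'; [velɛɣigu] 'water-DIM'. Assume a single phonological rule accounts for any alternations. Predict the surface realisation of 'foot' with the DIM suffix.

[zizɛnigu]

In [ŋɔzaɣak] and [ŋɔzaɣagu] the final segment of 'eye' alternates: [k] ~ [g].
If /g/ were underlying and a rule turned it into [k] in isolation, 'water' would also alternate; but it has [g] in both [velɛɣig] and [velɛɣigu].
The alternation reflects intervocalic voicing: voiceless stops become voiced between vowels. /k/ is underlying.
The one attested form of 'foot', [zizɛnik], shows underlying /zizɛnik/. Applying the same rule between vowels gives [zizɛnigu].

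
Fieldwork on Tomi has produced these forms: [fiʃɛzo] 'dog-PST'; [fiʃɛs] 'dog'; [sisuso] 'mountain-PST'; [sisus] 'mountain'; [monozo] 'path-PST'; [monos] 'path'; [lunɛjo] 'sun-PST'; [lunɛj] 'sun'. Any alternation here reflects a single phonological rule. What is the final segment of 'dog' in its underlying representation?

/z/

In [fiʃɛzo] and [fiʃɛs] the final segment of 'dog' alternates: [z] ~ [s].
The stem 'mountain' ([sisuso], [sisus]) shows [s] unchanged in both environments, so [s] cannot be basic with [z] derived before the PST suffix.
The alternation reflects word-final obstruent devoicing: voiced obstruents become voiceless word-finally. /z/ is underlying.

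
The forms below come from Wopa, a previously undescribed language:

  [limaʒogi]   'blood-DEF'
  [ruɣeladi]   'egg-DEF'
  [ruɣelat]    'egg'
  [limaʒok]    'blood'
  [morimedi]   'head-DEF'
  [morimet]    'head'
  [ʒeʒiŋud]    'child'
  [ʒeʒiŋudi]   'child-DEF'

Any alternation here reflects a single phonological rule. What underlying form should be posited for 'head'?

/morimet/

The root 'head' surfaces as [morimedi] and [morimet], with a stem-final [d] ~ [t] alternation.
But 'child' keeps [d] in both environments ([ʒeʒiŋudi], [ʒeʒiŋud]), so there is no rule changing /d/ to [t] in isolation.
So /t/ is underlying, and a rule of intervocalic voicing — voiceless stops become voiced between vowels — gives [d].
So 'head' = /morimet/.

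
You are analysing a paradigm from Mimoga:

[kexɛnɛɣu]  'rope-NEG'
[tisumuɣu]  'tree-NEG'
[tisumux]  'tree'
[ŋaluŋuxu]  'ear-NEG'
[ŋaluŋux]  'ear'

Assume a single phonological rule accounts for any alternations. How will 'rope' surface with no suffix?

[kexɛnɛx]

The stem for 'tree' ends in [ɣ] in [tisumuɣu] but [x] in [tisumux].
The stem 'ear' ([ŋaluŋuxu], [ŋaluŋux]) shows [x] unchanged in both environments, so [x] cannot be basic with [ɣ] derived before the NEG suffix.
The alternation reflects word-final obstruent devoicing: voiced obstruents become voiceless word-finally. /ɣ/ is underlying.
The one attested form of 'rope', [kexɛnɛɣu], shows underlying /kexɛnɛɣ/. Applying the same rule word-finally gives [kexɛnɛx].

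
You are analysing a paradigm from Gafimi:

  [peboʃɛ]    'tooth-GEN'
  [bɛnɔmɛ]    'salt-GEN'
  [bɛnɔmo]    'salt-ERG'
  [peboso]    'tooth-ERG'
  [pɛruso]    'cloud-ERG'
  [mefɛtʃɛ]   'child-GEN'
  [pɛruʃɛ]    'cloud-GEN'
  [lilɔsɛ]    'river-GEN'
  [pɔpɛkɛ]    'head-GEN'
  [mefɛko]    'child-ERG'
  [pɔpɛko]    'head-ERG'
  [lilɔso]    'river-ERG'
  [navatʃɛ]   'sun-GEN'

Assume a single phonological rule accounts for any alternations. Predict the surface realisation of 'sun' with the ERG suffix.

[navako]

'child' shows [k] ~ [tʃ] at the end of the stem ([mefɛko] vs [mefɛtʃɛ]).
If /k/ were underlying and a rule turned it into [tʃ] before the GEN suffix, 'head' would also alternate; but it has [k] in both [pɔpɛko] and [pɔpɛkɛ].
The alternation reflects depalatalization: palato-alveolar /tʃ/ and /ʃ/ become [k] and [s] when no front vowel follows. /tʃ/ is underlying.
From [navatʃɛ] the stem 'sun' is /navatʃ/; when no front vowel follows this yields [navako].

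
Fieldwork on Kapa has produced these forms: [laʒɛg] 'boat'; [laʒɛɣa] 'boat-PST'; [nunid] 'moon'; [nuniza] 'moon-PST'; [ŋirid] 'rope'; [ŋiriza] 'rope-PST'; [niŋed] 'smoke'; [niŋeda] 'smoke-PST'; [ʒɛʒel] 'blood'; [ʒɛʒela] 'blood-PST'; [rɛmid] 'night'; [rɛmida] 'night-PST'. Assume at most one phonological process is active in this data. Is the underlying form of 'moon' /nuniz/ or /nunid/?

In [nunid] and [nuniza] the final segment of 'moon' alternates: [d] ~ [z].
Compare 'night', with invariant [d] in [rɛmid] and [rɛmida]: an analysis with underlying /d/ and a rule producing [z] before the PST suffix would wrongly predict alternation here too.
The alternation reflects word-final hardening: voiced fricatives become stops word-finally. /z/ is underlying.

/nuniz/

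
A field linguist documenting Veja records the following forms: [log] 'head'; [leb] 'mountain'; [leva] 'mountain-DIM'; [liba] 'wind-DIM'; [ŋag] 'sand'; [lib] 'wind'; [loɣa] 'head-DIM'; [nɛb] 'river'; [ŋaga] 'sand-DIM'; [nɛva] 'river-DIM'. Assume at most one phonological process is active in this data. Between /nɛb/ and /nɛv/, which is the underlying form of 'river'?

'river' shows [b] ~ [v] at the end of the stem ([nɛb] vs [nɛva]).
Compare 'wind', with invariant [b] in [lib] and [liba]: an analysis with underlying /b/ and a rule producing [v] before the DIM suffix would wrongly predict alternation here too.
The alternation reflects word-final hardening: voiced fricatives become stops word-finally. /v/ is underlying.

/nɛv/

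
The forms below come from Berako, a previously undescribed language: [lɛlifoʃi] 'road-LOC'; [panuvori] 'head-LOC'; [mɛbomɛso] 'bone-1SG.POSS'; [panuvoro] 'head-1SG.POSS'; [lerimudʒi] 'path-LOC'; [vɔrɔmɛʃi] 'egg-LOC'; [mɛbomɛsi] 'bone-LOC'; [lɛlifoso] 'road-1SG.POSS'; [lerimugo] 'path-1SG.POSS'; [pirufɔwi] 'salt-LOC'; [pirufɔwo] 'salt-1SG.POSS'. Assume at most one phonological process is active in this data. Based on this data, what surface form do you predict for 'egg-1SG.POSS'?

[vɔrɔmɛso]

The stem for 'road' ends in [ʃ] in [lɛlifoʃi] but [s] in [lɛlifoso].
The stem 'bone' ([mɛbomɛsi], [mɛbomɛso]) shows [s] unchanged in both environments, so [s] cannot be basic with [ʃ] derived before the LOC suffix.
The underlying segment must be /ʃ/; palato-alveolar /dʒ/ and /ʃ/ become [g] and [s] when no front vowel follows, yielding [s] there.
From [vɔrɔmɛʃi] the stem 'egg' is /vɔrɔmɛʃ/; when no front vowel follows this yields [vɔrɔmɛso].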